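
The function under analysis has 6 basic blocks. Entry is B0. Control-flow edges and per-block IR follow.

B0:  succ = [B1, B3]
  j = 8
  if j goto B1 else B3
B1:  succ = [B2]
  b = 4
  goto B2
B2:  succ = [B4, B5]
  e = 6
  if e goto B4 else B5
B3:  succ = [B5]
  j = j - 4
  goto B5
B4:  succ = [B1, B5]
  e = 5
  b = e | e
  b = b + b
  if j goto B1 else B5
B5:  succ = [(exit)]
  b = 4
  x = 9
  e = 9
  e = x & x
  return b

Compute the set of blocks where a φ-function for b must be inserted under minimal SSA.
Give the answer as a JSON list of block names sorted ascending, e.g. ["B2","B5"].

Answer: ["B1", "B5"]

Analysis:
idom tree: B1←B0 B2←B1 B3←B0 B4←B2 B5←B0
Join-block Dom:
  B1: preds {B0,B4}: {B0} ∩ {B0,B1,B2,B4} = {B0}; idom=B0
  B5: preds {B2,B3,B4}: {B0,B1,B2} ∩ {B0,B3} ∩ {B0,B1,B2,B4} = {B0}; idom=B0

DF walk-up:
  join B1 pred B0: · stop@B0
  join B1 pred B4: B4→B2→B1 stop@B0
  join B5 pred B2: B2→B1 stop@B0
  join B5 pred B3: B3 stop@B0
  join B5 pred B4: B4→B2→B1 stop@B0
  B0 → ∅
  B1 → {B1,B5}
  B2 → {B1,B5}
  B3 → {B5}
  B4 → {B1,B5}
  B5 → ∅

φ for b: defs {B1,B4,B5}
  DF⁺ = {B1,B5}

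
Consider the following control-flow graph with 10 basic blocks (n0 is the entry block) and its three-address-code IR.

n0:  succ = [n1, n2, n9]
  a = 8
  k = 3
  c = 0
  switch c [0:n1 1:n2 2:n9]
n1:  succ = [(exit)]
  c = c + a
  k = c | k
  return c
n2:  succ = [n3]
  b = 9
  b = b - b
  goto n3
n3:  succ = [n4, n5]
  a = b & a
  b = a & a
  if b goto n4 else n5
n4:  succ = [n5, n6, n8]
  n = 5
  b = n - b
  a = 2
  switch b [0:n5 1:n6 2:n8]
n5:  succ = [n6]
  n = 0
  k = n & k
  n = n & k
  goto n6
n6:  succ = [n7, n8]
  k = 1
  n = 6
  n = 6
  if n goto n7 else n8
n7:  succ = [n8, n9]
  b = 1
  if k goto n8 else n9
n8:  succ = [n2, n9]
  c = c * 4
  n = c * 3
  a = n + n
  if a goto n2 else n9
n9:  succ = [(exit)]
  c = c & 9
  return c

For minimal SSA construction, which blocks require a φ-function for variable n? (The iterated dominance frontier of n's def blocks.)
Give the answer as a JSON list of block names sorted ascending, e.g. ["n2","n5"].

idom tree: n1←n0 n2←n0 n3←n2 n4←n3 n5←n3 n6←n3 n7←n6 n8←n3 n9←n0
Dom at joins:
  n2: preds {n0,n8}: {n0} ∩ {n0,n2,n3,n8} = {n0}; idom=n0
  n5: preds {n3,n4}: {n0,n2,n3} ∩ {n0,n2,n3,n4} = {n0,n2,n3}; idom=n3
  n6: preds {n4,n5}: {n0,n2,n3,n4} ∩ {n0,n2,n3,n5} = {n0,n2,n3}; idom=n3
  n8: preds {n4,n6,n7}: {n0,n2,n3,n4} ∩ {n0,n2,n3,n6} ∩ {n0,n2,n3,n6,n7} = {n0,n2,n3}; idom=n3
  n9: preds {n0,n7,n8}: {n0} ∩ {n0,n2,n3,n6,n7} ∩ {n0,n2,n3,n8} = {n0}; idom=n0

DF walk-up:
  join n2 pred n0: · stop@n0
  join n2 pred n8: n8→n3→n2 stop@n0
  join n5 pred n3: · stop@n3
  join n5 pred n4: n4 stop@n3
  join n6 pred n4: n4 stop@n3
  join n6 pred n5: n5 stop@n3
  join n8 pred n4: n4 stop@n3
  join n8 pred n6: n6 stop@n3
  join n8 pred n7: n7→n6 stop@n3
  join n9 pred n0: · stop@n0
  join n9 pred n7: n7→n6→n3→n2 stop@n0
  join n9 pred n8: n8→n3→n2 stop@n0
  n0 → ∅
  n1 → ∅
  n2 → {n2,n9}
  n3 → {n2,n9}
  n4 → {n5,n6,n8}
  n5 → {n6}
  n6 → {n8,n9}
  n7 → {n8,n9}
  n8 → {n2,n9}
  n9 → ∅

φ for n: defs {n4,n5,n6,n8}
  DF⁺ = {n2,n5,n6,n8,n9}

Answer: ["n2", "n5", "n6", "n8", "n9"]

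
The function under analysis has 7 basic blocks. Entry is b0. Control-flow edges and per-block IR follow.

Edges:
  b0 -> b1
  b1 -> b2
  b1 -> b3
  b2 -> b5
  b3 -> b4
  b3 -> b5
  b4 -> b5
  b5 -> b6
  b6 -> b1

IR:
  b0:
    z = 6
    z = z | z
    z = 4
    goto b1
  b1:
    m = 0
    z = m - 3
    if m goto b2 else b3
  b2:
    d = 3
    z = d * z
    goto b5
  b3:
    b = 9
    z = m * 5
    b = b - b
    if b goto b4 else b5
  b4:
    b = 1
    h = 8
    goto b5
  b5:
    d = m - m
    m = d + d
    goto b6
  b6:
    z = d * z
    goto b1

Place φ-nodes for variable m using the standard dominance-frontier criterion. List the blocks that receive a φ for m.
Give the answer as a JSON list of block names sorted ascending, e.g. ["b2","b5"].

idom tree: b1←b0 b2←b1 b3←b1 b4←b3 b5←b1 b6←b5
Join-block Dom:
  b1: preds {b0,b6}: {b0} ∩ {b0,b1,b5,b6} = {b0}; idom=b0
  b5: preds {b2,b3,b4}: {b0,b1,b2} ∩ {b0,b1,b3} ∩ {b0,b1,b3,b4} = {b0,b1}; idom=b1

Frontier:
  join b1 pred b0: · stop@b0
  join b1 pred b6: b6→b5→b1 stop@b0
  join b5 pred b2: b2 stop@b1
  join b5 pred b3: b3 stop@b1
  join b5 pred b4: b4→b3 stop@b1
  b0 → ∅
  b1 → {b1}
  b2 → {b5}
  b3 → {b5}
  b4 → {b5}
  b5 → {b1}
  b6 → {b1}

φ for m: defs {b1,b5}
  DF⁺ = {b1}

Answer: ["b1"]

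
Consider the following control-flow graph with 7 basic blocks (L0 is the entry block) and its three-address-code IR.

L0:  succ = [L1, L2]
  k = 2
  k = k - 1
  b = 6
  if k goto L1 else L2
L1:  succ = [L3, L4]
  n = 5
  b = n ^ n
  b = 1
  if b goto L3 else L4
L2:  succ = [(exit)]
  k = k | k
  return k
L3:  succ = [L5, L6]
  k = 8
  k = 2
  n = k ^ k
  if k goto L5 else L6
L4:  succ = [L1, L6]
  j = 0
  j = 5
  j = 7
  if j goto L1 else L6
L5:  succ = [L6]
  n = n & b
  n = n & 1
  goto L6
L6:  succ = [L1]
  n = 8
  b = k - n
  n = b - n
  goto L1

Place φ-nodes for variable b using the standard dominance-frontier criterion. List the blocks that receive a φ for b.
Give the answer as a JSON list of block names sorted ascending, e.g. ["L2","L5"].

Answer: ["L1"]

Working:
idom tree: L1←L0 L2←L0 L3←L1 L4←L1 L5←L3 L6←L1
Dom∩ at merges:
  L1: preds {L0,L4,L6}: {L0} ∩ {L0,L1,L4} ∩ {L0,L1,L6} = {L0}; idom=L0
  L6: preds {L3,L4,L5}: {L0,L1,L3} ∩ {L0,L1,L4} ∩ {L0,L1,L3,L5} = {L0,L1}; idom=L1

DF walk-up:
  join L1 pred L0: · stop@L0
  join L1 pred L4: L4→L1 stop@L0
  join L1 pred L6: L6→L1 stop@L0
  join L6 pred L3: L3 stop@L1
  join L6 pred L4: L4 stop@L1
  join L6 pred L5: L5→L3 stop@L1
  L0: DF=∅
  L1: DF={L1}
  L2: DF=∅
  L3: DF={L6}
  L4: DF={L1,L6}
  L5: DF={L6}
  L6: DF={L1}

φ for b: defs {L0,L1,L6}
  DF⁺ = {L1}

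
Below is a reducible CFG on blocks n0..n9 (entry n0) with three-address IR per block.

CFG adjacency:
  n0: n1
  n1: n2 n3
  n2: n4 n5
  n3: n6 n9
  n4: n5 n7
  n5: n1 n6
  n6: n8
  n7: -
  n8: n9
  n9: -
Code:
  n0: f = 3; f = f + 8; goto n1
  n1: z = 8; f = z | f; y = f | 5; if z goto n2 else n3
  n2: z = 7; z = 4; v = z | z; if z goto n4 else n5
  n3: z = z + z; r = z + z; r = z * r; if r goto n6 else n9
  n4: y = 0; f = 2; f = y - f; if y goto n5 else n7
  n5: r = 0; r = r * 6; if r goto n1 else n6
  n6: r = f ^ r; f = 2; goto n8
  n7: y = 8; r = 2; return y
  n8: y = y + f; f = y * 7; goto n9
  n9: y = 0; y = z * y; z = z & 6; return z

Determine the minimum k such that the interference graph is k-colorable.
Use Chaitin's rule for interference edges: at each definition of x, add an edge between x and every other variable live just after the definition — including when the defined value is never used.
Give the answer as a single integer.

def/use:
  n0: def={f} ue=∅
  n1: def={f,y,z} ue={f}
  n2: def={v,z} ue=∅
  n3: def={r,z} ue={z}
  n4: def={f,y} ue=∅
  n5: def={r} ue=∅
  n6: def={f,r} ue={f,r}
  n7: def={r,y} ue=∅
  n8: def={f,y} ue={f,y}
  n9: def={y,z} ue={z}

Backward fixpoint:
  n0 li=∅ lo={f}
  n1 li={f} lo={f,y,z}
  n2 li={f,y} lo={f,y,z}
  n3 li={f,y,z} lo={f,r,y,z}
  n4 li={z} lo={f,y,z}
  n5 li={f,y,z} lo={f,r,y,z}
  n6 li={f,r,y,z} lo={f,y,z}
  n7 li=∅ lo=∅
  n8 li={f,y,z} lo={z}
  n9 li={z} lo=∅

Conflict graph:
  f↔{r,v,y,z}
  r↔{f,y,z}
  v↔{f,y,z}
  y↔{f,r,v,z}
  z↔{f,r,v,y}

Registers:
  {f,r,y,z} pairwise interfere (4-clique) ⇒ χ ≥ 4
  assign f→r0 r→r3 v→r3 y→r1 z→r2 — no edge inside a register ⇒ χ ≤ 4
  χ = 4

Answer: 4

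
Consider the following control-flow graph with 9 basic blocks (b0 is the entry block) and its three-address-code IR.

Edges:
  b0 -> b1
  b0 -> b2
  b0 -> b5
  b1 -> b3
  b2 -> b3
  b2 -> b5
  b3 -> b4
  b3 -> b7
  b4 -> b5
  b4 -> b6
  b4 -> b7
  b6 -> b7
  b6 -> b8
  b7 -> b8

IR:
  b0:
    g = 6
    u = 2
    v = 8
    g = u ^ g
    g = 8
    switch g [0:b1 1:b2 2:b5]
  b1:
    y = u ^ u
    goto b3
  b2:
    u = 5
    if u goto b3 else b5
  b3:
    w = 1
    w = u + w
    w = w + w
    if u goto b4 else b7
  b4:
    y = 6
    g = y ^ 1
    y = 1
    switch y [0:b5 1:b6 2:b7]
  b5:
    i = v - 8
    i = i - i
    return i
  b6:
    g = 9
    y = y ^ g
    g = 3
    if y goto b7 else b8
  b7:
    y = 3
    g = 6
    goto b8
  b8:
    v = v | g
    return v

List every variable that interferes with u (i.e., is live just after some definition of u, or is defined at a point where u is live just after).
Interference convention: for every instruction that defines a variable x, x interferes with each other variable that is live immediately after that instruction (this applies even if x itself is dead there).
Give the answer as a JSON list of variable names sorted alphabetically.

Per-block:
  b0 def {g,u,v} use ∅
  b1 def {y} use {u}
  b2 def {u} use ∅
  b3 def {w} use {u}
  b4 def {g,y} use ∅
  b5 def {i} use {v}
  b6 def {g,y} use {y}
  b7 def {g,y} use ∅
  b8 def {v} use {g,v}

Liveness:
  b0 li=∅ lo={u,v}
  b1 li={u,v} lo={u,v}
  b2 li={v} lo={u,v}
  b3 li={u,v} lo={v}
  b4 li={v} lo={v,y}
  b5 li={v} lo=∅
  b6 li={v,y} lo={g,v}
  b7 li={v} lo={g,v}
  b8 li={g,v} lo=∅

Conflict graph:
  g — {u,v,y}
  i — ∅
  u — {g,v,w,y}
  v — {g,u,w,y}
  w — {u,v}
  y — {g,u,v}

N(u) = ["g", "v", "w", "y"]

Answer: ["g", "v", "w", "y"]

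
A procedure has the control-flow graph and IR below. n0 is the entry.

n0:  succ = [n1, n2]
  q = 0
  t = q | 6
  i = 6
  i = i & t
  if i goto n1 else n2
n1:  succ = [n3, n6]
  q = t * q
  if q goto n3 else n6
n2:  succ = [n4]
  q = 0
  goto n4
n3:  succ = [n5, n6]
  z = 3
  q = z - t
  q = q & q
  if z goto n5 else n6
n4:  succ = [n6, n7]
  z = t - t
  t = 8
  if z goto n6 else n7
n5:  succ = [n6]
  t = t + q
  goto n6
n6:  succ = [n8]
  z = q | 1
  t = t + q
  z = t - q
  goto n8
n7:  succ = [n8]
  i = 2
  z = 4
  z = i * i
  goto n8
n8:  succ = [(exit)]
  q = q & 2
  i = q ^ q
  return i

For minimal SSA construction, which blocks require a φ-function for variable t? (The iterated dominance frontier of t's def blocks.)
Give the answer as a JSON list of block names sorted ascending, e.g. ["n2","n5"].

Answer: ["n6", "n8"]

Working:
idom tree: n1←n0 n2←n0 n3←n1 n4←n2 n5←n3 n6←n0 n7←n4 n8←n0
Dom∩ at merges:
  n6: preds {n1,n3,n4,n5}: {n0,n1} ∩ {n0,n1,n3} ∩ {n0,n2,n4} ∩ {n0,n1,n3,n5} = {n0}; idom=n0
  n8: preds {n6,n7}: {n0,n6} ∩ {n0,n2,n4,n7} = {n0}; idom=n0

DF walk-up:
  join n6 pred n1: n1 stop@n0
  join n6 pred n3: n3→n1 stop@n0
  join n6 pred n4: n4→n2 stop@n0
  join n6 pred n5: n5→n3→n1 stop@n0
  join n8 pred n6: n6 stop@n0
  join n8 pred n7: n7→n4→n2 stop@n0
  n0: DF=∅
  n1: DF={n6}
  n2: DF={n6,n8}
  n3: DF={n6}
  n4: DF={n6,n8}
  n5: DF={n6}
  n6: DF={n8}
  n7: DF={n8}
  n8: DF=∅

φ for t: defs {n0,n4,n5,n6}
  DF⁺ = {n6,n8}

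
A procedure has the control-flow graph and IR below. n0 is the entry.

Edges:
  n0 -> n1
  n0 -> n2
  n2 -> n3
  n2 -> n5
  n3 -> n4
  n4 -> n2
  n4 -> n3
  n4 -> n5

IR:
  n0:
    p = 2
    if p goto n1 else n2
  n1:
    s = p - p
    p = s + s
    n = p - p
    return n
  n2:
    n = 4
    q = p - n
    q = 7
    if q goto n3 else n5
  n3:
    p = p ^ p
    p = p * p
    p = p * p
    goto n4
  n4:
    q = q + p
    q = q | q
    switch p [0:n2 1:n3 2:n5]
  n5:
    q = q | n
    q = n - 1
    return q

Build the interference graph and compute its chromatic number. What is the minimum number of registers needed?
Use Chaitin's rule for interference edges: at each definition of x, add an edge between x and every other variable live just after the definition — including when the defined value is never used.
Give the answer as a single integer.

Per-block:
  n0: def={p} ue=∅
  n1: def={n,p,s} ue={p}
  n2: def={n,q} ue={p}
  n3: def={p} ue={p}
  n4: def={q} ue={p,q}
  n5: def={q} ue={n,q}

Backward fixpoint:
  n0: in=∅ out={p}
  n1: in={p} out=∅
  n2: in={p} out={n,p,q}
  n3: in={n,p,q} out={n,p,q}
  n4: in={n,p,q} out={n,p,q}
  n5: in={n,q} out=∅

Conflict graph:
  n: {p,q}
  p: {n,q}
  q: {n,p}
  s: ∅

Colouring:
  {n,p,q} pairwise interfere (3-clique) ⇒ χ ≥ 3
  assign n→r0 p→r1 q→r2 s→r0 — no edge inside a register ⇒ χ ≤ 3
  χ = 3

Answer: 3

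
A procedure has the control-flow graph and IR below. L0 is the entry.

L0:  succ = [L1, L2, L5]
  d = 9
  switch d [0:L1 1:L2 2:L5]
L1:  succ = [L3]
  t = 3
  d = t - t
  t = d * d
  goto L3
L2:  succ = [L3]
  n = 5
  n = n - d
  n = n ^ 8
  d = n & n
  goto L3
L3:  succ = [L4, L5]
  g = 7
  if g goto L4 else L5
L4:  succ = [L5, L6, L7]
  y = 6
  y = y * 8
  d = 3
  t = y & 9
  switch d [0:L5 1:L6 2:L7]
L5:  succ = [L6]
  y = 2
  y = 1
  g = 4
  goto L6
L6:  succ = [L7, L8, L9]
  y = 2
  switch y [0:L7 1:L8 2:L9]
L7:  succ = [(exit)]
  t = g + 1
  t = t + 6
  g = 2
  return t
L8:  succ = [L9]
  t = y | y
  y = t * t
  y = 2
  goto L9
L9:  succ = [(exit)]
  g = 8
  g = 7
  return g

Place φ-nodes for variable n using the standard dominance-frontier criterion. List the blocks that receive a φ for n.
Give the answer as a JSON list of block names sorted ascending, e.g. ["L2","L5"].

idom tree: L1←L0 L2←L0 L3←L0 L4←L3 L5←L0 L6←L0 L7←L0 L8←L6 L9←L6
Join-block Dom:
  L3: preds {L1,L2}: {L0,L1} ∩ {L0,L2} = {L0}; idom=L0
  L5: preds {L0,L3,L4}: {L0} ∩ {L0,L3} ∩ {L0,L3,L4} = {L0}; idom=L0
  L6: preds {L4,L5}: {L0,L3,L4} ∩ {L0,L5} = {L0}; idom=L0
  L7: preds {L4,L6}: {L0,L3,L4} ∩ {L0,L6} = {L0}; idom=L0
  L9: preds {L6,L8}: {L0,L6} ∩ {L0,L6,L8} = {L0,L6}; idom=L6

DF walk-up:
  L3←L1: walk L1 to L0
  L3←L2: walk L2 to L0
  L5←L0: walk · to L0
  L5←L3: walk L3 to L0
  L5←L4: walk L4→L3 to L0
  L6←L4: walk L4→L3 to L0
  L6←L5: walk L5 to L0
  L7←L4: walk L4→L3 to L0
  L7←L6: walk L6 to L0
  L9←L6: walk · to L6
  L9←L8: walk L8 to L6
  L0 → ∅
  L1 → {L3}
  L2 → {L3}
  L3 → {L5,L6,L7}
  L4 → {L5,L6,L7}
  L5 → {L6}
  L6 → {L7}
  L7 → ∅
  L8 → {L9}
  L9 → ∅

φ for n: defs {L2}
  DF⁺ = {L3,L5,L6,L7}

Answer: ["L3", "L5", "L6", "L7"]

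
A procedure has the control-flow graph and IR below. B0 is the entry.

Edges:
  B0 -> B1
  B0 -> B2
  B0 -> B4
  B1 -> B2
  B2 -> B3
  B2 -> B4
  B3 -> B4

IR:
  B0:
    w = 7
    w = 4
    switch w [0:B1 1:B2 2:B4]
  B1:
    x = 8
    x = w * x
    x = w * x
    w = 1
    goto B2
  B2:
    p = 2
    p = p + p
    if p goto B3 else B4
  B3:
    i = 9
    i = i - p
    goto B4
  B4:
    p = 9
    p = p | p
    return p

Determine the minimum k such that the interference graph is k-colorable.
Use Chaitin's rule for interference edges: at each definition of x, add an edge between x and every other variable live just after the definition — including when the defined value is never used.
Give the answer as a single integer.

def/use:
  B0: {w} / ∅
  B1: {w,x} / {w}
  B2: {p} / ∅
  B3: {i} / {p}
  B4: {p} / ∅

Live sets:
  B0 li=∅ lo={w}
  B1 li={w} lo=∅
  B2 li=∅ lo={p}
  B3 li={p} lo=∅
  B4 li=∅ lo=∅

Interference:
  i: {p}
  p: {i}
  w: {x}
  x: {w}

Chromatic number:
  lower bound: {i,p} mutually conflict ⇒ χ ≥ 2
  2-colouring: r0={i,w}  r1={p,x}
  χ = 2

Answer: 2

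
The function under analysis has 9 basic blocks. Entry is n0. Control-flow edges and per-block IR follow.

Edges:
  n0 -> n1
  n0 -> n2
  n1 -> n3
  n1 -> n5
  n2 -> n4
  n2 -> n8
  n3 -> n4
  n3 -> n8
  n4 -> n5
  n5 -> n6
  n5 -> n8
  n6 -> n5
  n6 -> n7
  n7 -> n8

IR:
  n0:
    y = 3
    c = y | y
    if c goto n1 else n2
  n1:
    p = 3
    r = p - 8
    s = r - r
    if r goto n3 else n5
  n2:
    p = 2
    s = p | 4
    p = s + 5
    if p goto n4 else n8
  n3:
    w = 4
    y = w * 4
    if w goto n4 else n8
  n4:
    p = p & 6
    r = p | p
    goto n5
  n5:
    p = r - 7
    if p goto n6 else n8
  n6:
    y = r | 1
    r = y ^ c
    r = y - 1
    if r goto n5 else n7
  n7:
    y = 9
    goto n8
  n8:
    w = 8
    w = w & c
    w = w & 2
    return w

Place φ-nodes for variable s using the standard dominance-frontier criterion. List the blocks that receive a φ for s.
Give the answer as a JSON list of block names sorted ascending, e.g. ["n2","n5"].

idom tree: n1←n0 n2←n0 n3←n1 n4←n0 n5←n0 n6←n5 n7←n6 n8←n0
Dom at joins:
  n4: preds {n2,n3}: {n0,n2} ∩ {n0,n1,n3} = {n0}; idom=n0
  n5: preds {n1,n4,n6}: {n0,n1} ∩ {n0,n4} ∩ {n0,n5,n6} = {n0}; idom=n0
  n8: preds {n2,n3,n5,n7}: {n0,n2} ∩ {n0,n1,n3} ∩ {n0,n5} ∩ {n0,n5,n6,n7} = {n0}; idom=n0

Frontier:
  n4←n2: walk n2 to n0
  n4←n3: walk n3→n1 to n0
  n5←n1: walk n1 to n0
  n5←n4: walk n4 to n0
  n5←n6: walk n6→n5 to n0
  n8←n2: walk n2 to n0
  n8←n3: walk n3→n1 to n0
  n8←n5: walk n5 to n0
  n8←n7: walk n7→n6→n5 to n0
  DF(n0)=∅
  DF(n1)={n4,n5,n8}
  DF(n2)={n4,n8}
  DF(n3)={n4,n8}
  DF(n4)={n5}
  DF(n5)={n5,n8}
  DF(n6)={n5,n8}
  DF(n7)={n8}
  DF(n8)=∅

φ for s: defs {n1,n2}
  DF⁺ = {n4,n5,n8}

Answer: ["n4", "n5", "n8"]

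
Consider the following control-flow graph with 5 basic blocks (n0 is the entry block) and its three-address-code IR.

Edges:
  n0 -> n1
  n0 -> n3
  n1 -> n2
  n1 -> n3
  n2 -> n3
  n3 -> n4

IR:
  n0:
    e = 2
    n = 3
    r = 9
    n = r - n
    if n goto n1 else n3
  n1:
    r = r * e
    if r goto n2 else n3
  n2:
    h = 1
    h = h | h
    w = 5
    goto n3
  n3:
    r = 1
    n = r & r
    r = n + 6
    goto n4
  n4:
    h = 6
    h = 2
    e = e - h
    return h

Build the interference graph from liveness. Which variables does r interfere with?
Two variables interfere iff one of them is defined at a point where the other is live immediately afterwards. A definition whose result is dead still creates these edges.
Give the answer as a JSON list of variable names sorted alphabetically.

Per-block:
  n0 def {e,n,r} use ∅
  n1 def {r} use {e,r}
  n2 def {h,w} use ∅
  n3 def {n,r} use ∅
  n4 def {e,h} use {e}

Liveness:
  n0 li=∅ lo={e,r}
  n1 li={e,r} lo={e}
  n2 li={e} lo={e}
  n3 li={e} lo={e}
  n4 li={e} lo=∅

Interference:
  e — {h,n,r,w}
  h — {e}
  n — {e,r}
  r — {e,n}
  w — {e}

N(r) = ["e", "n"]

Answer: ["e", "n"]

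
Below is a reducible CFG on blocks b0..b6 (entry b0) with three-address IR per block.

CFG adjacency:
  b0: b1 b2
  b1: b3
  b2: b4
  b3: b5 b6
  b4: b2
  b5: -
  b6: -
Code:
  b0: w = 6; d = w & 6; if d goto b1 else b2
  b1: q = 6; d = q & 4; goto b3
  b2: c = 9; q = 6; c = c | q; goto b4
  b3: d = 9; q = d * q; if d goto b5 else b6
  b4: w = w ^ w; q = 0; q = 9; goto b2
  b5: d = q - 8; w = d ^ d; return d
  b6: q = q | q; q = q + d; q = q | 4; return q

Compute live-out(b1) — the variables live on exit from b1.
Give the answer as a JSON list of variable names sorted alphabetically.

Answer: ["q"]

Derivation:
Block summaries:
  b0: def={d,w} ue=∅
  b1: def={d,q} ue=∅
  b2: def={c,q} ue=∅
  b3: def={d,q} ue={q}
  b4: def={q,w} ue={w}
  b5: def={d,w} ue={q}
  b6: def={q} ue={d,q}

Live sets:
  live b0: ∅→{w}
  live b1: ∅→{q}
  live b2: {w}→{w}
  live b3: {q}→{d,q}
  live b4: {w}→{w}
  live b5: {q}→∅
  live b6: {d,q}→∅

live-out(b1) = ["q"]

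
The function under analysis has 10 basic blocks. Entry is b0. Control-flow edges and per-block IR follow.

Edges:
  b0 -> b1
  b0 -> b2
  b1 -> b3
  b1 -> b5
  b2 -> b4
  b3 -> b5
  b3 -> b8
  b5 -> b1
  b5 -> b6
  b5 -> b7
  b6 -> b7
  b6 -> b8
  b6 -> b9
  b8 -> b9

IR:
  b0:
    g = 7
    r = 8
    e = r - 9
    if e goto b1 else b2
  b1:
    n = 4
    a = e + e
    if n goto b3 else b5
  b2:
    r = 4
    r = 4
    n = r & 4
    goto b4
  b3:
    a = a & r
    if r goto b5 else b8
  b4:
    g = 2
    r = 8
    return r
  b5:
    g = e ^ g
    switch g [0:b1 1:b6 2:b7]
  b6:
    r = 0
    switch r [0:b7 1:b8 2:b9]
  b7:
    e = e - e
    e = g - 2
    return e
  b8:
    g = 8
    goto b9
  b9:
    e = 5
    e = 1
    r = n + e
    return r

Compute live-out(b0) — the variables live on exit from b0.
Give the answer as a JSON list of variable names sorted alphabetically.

Answer: ["e", "g", "r"]

Derivation:
Per-block:
  b0: def={e,g,r} ue=∅
  b1: def={a,n} ue={e}
  b2: def={n,r} ue=∅
  b3: def={a} ue={a,r}
  b4: def={g,r} ue=∅
  b5: def={g} ue={e,g}
  b6: def={r} ue=∅
  b7: def={e} ue={e,g}
  b8: def={g} ue=∅
  b9: def={e,r} ue={n}

Backward fixpoint:
  b0: in=∅ out={e,g,r}
  b1: in={e,g,r} out={a,e,g,n,r}
  b2: in=∅ out=∅
  b3: in={a,e,g,n,r} out={e,g,n,r}
  b4: in=∅ out=∅
  b5: in={e,g,n,r} out={e,g,n,r}
  b6: in={e,g,n} out={e,g,n}
  b7: in={e,g} out=∅
  b8: in={n} out={n}
  b9: in={n} out=∅

live-out(b0) = ["e", "g", "r"]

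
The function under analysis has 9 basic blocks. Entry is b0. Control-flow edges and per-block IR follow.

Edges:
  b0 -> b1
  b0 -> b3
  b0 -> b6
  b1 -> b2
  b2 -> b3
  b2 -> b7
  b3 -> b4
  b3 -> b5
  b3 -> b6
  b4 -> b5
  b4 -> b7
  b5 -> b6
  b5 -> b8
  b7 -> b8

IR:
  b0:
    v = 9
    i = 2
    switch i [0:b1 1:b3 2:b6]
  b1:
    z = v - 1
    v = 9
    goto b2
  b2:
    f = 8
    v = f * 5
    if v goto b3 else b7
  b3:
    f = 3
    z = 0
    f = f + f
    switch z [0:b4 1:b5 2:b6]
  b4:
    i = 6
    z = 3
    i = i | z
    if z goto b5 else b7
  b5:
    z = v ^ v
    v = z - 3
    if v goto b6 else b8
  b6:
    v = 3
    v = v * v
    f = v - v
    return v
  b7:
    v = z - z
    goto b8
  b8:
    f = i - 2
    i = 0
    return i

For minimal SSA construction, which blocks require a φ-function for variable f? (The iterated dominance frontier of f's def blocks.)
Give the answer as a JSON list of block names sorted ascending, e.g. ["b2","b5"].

idom tree: b1←b0 b2←b1 b3←b0 b4←b3 b5←b3 b6←b0 b7←b0 b8←b0
Dom∩ at merges:
  b3: preds {b0,b2}: {b0} ∩ {b0,b1,b2} = {b0}; idom=b0
  b5: preds {b3,b4}: {b0,b3} ∩ {b0,b3,b4} = {b0,b3}; idom=b3
  b6: preds {b0,b3,b5}: {b0} ∩ {b0,b3} ∩ {b0,b3,b5} = {b0}; idom=b0
  b7: preds {b2,b4}: {b0,b1,b2} ∩ {b0,b3,b4} = {b0}; idom=b0
  b8: preds {b5,b7}: {b0,b3,b5} ∩ {b0,b7} = {b0}; idom=b0

DF walk-up:
  b3←b0: walk · to b0
  b3←b2: walk b2→b1 to b0
  b5←b3: walk · to b3
  b5←b4: walk b4 to b3
  b6←b0: walk · to b0
  b6←b3: walk b3 to b0
  b6←b5: walk b5→b3 to b0
  b7←b2: walk b2→b1 to b0
  b7←b4: walk b4→b3 to b0
  b8←b5: walk b5→b3 to b0
  b8←b7: walk b7 to b0
  b0 → ∅
  b1 → {b3,b7}
  b2 → {b3,b7}
  b3 → {b6,b7,b8}
  b4 → {b5,b7}
  b5 → {b6,b8}
  b6 → ∅
  b7 → {b8}
  b8 → ∅

φ for f: defs {b2,b3,b6,b8}
  DF⁺ = {b3,b6,b7,b8}

Answer: ["b3", "b6", "b7", "b8"]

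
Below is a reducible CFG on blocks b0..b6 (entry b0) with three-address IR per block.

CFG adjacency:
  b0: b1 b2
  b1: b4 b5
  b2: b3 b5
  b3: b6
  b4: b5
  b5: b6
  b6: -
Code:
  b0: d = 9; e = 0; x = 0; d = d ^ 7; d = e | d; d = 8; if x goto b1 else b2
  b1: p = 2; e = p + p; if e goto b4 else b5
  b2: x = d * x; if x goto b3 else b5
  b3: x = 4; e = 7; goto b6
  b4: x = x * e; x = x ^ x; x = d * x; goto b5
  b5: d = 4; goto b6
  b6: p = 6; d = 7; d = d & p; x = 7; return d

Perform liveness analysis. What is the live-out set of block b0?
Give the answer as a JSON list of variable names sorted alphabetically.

Per-block:
  b0: {d,e,x} / ∅
  b1: {e,p} / ∅
  b2: {x} / {d,x}
  b3: {e,x} / ∅
  b4: {x} / {d,e,x}
  b5: {d} / ∅
  b6: {d,p,x} / ∅

Backward fixpoint:
  b0 li=∅ lo={d,x}
  b1 li={d,x} lo={d,e,x}
  b2 li={d,x} lo=∅
  b3 li=∅ lo=∅
  b4 li={d,e,x} lo=∅
  b5 li=∅ lo=∅
  b6 li=∅ lo=∅

live-out(b0) = ["d", "x"]

Answer: ["d", "x"]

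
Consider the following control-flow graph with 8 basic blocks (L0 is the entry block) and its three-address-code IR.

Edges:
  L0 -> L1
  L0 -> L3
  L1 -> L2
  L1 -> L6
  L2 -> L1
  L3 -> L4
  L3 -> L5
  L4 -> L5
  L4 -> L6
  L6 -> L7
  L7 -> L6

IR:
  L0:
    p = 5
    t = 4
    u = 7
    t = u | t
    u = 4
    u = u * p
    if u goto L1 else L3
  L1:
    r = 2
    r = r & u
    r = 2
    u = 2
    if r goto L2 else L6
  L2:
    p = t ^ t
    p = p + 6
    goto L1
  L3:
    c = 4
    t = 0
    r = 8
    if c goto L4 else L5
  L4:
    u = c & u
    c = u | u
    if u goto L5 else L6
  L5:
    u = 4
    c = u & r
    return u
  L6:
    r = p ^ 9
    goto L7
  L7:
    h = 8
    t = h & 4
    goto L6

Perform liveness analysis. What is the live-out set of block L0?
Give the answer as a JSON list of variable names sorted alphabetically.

Answer: ["p", "t", "u"]

Working:
def/use:
  L0 def {p,t,u} use ∅
  L1 def {r,u} use {u}
  L2 def {p} use {t}
  L3 def {c,r,t} use ∅
  L4 def {c,u} use {c,u}
  L5 def {c,u} use {r}
  L6 def {r} use {p}
  L7 def {h,t} use ∅

Live sets:
  L0: in=∅ out={p,t,u}
  L1: in={p,t,u} out={p,t,u}
  L2: in={t,u} out={p,t,u}
  L3: in={p,u} out={c,p,r,u}
  L4: in={c,p,r,u} out={p,r}
  L5: in={r} out=∅
  L6: in={p} out={p}
  L7: in={p} out={p}

live-out(L0) = ["p", "t", "u"]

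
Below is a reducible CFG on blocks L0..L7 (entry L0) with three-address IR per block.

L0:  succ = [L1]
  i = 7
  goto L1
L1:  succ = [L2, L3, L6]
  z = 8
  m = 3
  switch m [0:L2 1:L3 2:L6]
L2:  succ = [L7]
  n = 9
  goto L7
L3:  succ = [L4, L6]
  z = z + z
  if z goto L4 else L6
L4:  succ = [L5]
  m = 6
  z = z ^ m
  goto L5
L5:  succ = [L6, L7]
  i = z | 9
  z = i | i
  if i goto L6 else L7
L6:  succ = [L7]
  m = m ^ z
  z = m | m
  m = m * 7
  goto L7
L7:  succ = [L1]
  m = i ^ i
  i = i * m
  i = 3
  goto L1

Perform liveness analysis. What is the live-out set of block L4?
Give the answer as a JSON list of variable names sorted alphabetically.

Block summaries:
  L0: {i} / ∅
  L1: {m,z} / ∅
  L2: {n} / ∅
  L3: {z} / {z}
  L4: {m,z} / {z}
  L5: {i,z} / {z}
  L6: {m,z} / {m,z}
  L7: {i,m} / {i}

Liveness:
  live L0: ∅→{i}
  live L1: {i}→{i,m,z}
  live L2: {i}→{i}
  live L3: {i,m,z}→{i,m,z}
  live L4: {z}→{m,z}
  live L5: {m,z}→{i,m,z}
  live L6: {i,m,z}→{i}
  live L7: {i}→{i}

live-out(L4) = ["m", "z"]

Answer: ["m", "z"]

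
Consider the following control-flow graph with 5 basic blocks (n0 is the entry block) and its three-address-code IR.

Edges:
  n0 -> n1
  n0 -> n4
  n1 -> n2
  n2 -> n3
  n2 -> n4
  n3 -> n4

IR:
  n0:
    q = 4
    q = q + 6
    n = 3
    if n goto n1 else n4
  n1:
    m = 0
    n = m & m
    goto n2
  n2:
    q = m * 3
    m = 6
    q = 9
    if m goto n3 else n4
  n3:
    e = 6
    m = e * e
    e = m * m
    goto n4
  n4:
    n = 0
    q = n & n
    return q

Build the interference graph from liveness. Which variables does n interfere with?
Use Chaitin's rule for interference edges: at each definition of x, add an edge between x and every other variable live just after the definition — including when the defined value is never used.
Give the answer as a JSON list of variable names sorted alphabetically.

Answer: ["m"]

Working:
Per-block:
  n0: {n,q} / ∅
  n1: {m,n} / ∅
  n2: {m,q} / {m}
  n3: {e,m} / ∅
  n4: {n,q} / ∅

Backward fixpoint:
  n0: in=∅ out=∅
  n1: in=∅ out={m}
  n2: in={m} out=∅
  n3: in=∅ out=∅
  n4: in=∅ out=∅

Interfere edges:
  e — ∅
  m — {n,q}
  n — {m}
  q — {m}

N(n) = ["m"]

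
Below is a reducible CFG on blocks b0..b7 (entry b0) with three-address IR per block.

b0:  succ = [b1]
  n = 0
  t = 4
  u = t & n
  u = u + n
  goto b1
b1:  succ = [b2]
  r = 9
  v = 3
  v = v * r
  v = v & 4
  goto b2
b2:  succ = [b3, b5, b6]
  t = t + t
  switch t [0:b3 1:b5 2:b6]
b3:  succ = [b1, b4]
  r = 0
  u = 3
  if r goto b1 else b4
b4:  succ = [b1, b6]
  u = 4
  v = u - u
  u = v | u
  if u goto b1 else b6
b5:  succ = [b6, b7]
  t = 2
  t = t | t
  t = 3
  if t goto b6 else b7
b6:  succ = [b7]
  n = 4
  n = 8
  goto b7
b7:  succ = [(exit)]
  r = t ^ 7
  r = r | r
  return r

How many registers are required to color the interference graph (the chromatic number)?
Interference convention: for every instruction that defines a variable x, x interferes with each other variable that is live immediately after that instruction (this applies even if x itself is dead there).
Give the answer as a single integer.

Answer: 4

Derivation:
Block summaries:
  b0: def={n,t,u} ue=∅
  b1: def={r,v} ue=∅
  b2: def={t} ue={t}
  b3: def={r,u} ue=∅
  b4: def={u,v} ue=∅
  b5: def={t} ue=∅
  b6: def={n} ue=∅
  b7: def={r} ue={t}

Live sets:
  b0 li=∅ lo={t}
  b1 li={t} lo={t}
  b2 li={t} lo={t}
  b3 li={t} lo={t}
  b4 li={t} lo={t}
  b5 li=∅ lo={t}
  b6 li={t} lo={t}
  b7 li={t} lo=∅

Conflict graph:
  n: {t,u}
  r: {t,u,v}
  t: {n,r,u,v}
  u: {n,r,t,v}
  v: {r,t,u}

Chromatic number:
  {r,t,u,v} pairwise interfere (4-clique) ⇒ χ ≥ 4
  assign n→c2 r→c2 t→c0 u→c1 v→c3 — no edge inside a register ⇒ χ ≤ 4
  χ = 4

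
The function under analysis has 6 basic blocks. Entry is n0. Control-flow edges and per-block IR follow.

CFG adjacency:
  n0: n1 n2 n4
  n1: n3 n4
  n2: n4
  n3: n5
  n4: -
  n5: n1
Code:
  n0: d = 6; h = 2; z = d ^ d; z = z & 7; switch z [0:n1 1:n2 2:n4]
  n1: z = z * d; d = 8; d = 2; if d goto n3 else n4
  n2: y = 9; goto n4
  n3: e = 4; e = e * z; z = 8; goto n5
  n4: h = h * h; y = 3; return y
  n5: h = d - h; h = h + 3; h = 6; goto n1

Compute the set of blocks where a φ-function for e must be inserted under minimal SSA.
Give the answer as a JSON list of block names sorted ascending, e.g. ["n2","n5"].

Answer: ["n1", "n4"]

Derivation:
idom tree: n1←n0 n2←n0 n3←n1 n4←n0 n5←n3
Dom at joins:
  n1: preds {n0,n5}: {n0} ∩ {n0,n1,n3,n5} = {n0}; idom=n0
  n4: preds {n0,n1,n2}: {n0} ∩ {n0,n1} ∩ {n0,n2} = {n0}; idom=n0

DF derivation:
  join n1 pred n0: · stop@n0
  join n1 pred n5: n5→n3→n1 stop@n0
  join n4 pred n0: · stop@n0
  join n4 pred n1: n1 stop@n0
  join n4 pred n2: n2 stop@n0
  n0 → ∅
  n1 → {n1,n4}
  n2 → {n4}
  n3 → {n1}
  n4 → ∅
  n5 → {n1}

φ for e: defs {n3}
  DF⁺ = {n1,n4}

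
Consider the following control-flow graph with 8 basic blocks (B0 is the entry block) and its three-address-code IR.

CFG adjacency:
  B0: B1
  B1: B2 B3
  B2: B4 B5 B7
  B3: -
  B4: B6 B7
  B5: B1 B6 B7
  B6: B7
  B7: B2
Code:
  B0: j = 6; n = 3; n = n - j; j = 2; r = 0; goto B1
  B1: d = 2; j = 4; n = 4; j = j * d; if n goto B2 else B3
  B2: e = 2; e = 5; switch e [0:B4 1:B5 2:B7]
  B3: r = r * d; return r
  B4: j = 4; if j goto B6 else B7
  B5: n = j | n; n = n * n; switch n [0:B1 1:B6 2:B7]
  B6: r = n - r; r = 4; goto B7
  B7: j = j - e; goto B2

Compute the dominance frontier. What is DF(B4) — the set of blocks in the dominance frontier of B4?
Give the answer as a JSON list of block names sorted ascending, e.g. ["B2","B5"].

idom tree: B1←B0 B2←B1 B3←B1 B4←B2 B5←B2 B6←B2 B7←B2
Join-block Dom:
  B1: preds {B0,B5}: {B0} ∩ {B0,B1,B2,B5} = {B0}; idom=B0
  B2: preds {B1,B7}: {B0,B1} ∩ {B0,B1,B2,B7} = {B0,B1}; idom=B1
  B6: preds {B4,B5}: {B0,B1,B2,B4} ∩ {B0,B1,B2,B5} = {B0,B1,B2}; idom=B2
  B7: preds {B2,B4,B5,B6}: {B0,B1,B2} ∩ {B0,B1,B2,B4} ∩ {B0,B1,B2,B5} ∩ {B0,B1,B2,B6} = {B0,B1,B2}; idom=B2

DF derivation:
  join B1 pred B0: · stop@B0
  join B1 pred B5: B5→B2→B1 stop@B0
  join B2 pred B1: · stop@B1
  join B2 pred B7: B7→B2 stop@B1
  join B6 pred B4: B4 stop@B2
  join B6 pred B5: B5 stop@B2
  join B7 pred B2: · stop@B2
  join B7 pred B4: B4 stop@B2
  join B7 pred B5: B5 stop@B2
  join B7 pred B6: B6 stop@B2
  DF(B0)=∅
  DF(B1)={B1}
  DF(B2)={B1,B2}
  DF(B3)=∅
  DF(B4)={B6,B7}
  DF(B5)={B1,B6,B7}
  DF(B6)={B7}
  DF(B7)={B2}

DF(B4) = ["B6", "B7"]

Answer: ["B6", "B7"]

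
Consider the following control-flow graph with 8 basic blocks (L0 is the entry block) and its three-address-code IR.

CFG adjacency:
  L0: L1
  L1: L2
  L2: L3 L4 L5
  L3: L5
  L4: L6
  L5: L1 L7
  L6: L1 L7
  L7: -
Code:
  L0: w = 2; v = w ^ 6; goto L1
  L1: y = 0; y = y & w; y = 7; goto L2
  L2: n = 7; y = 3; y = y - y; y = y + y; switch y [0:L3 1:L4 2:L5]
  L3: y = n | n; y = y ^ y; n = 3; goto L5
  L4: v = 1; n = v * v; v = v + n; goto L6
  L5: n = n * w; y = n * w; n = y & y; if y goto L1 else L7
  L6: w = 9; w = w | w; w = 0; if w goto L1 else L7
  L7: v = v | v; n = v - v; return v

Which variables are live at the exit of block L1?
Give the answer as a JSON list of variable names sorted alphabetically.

Answer: ["v", "w"]

Analysis:
def/use:
  L0 def {v,w} use ∅
  L1 def {y} use {w}
  L2 def {n,y} use ∅
  L3 def {n,y} use {n}
  L4 def {n,v} use ∅
  L5 def {n,y} use {n,w}
  L6 def {w} use ∅
  L7 def {n,v} use {v}

Backward fixpoint:
  live L0: ∅→{v,w}
  live L1: {v,w}→{v,w}
  live L2: {v,w}→{n,v,w}
  live L3: {n,v,w}→{n,v,w}
  live L4: ∅→{v}
  live L5: {n,v,w}→{v,w}
  live L6: {v}→{v,w}
  live L7: {v}→∅

live-out(L1) = ["v", "w"]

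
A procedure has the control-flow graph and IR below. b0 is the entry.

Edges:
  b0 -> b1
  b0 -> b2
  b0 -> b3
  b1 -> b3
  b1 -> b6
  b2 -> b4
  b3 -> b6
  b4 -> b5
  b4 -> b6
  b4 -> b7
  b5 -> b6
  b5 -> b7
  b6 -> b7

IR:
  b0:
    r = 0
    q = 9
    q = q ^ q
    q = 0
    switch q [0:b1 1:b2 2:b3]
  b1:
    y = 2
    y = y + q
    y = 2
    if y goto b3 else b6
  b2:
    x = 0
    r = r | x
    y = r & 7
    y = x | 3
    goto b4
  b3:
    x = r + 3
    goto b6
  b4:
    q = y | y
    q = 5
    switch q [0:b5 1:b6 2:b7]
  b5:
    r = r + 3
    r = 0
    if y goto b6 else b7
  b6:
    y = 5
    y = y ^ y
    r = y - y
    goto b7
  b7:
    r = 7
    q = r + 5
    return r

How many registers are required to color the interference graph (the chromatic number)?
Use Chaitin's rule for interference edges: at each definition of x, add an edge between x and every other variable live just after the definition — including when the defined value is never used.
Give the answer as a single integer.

Per-block:
  b0: {q,r} / ∅
  b1: {y} / {q}
  b2: {r,x,y} / {r}
  b3: {x} / {r}
  b4: {q} / {y}
  b5: {r} / {r,y}
  b6: {r,y} / ∅
  b7: {q,r} / ∅

Liveness:
  b0: in=∅ out={q,r}
  b1: in={q,r} out={r}
  b2: in={r} out={r,y}
  b3: in={r} out=∅
  b4: in={r,y} out={r,y}
  b5: in={r,y} out=∅
  b6: in=∅ out=∅
  b7: in=∅ out=∅

Interfere edges:
  q — {r,y}
  r — {q,x,y}
  x — {r,y}
  y — {q,r,x}

Registers:
  lower bound: {q,r,y} mutually conflict ⇒ χ ≥ 3
  assign q→R2 r→R0 x→R2 y→R1 — no edge inside a register ⇒ χ ≤ 3
  χ = 3

Answer: 3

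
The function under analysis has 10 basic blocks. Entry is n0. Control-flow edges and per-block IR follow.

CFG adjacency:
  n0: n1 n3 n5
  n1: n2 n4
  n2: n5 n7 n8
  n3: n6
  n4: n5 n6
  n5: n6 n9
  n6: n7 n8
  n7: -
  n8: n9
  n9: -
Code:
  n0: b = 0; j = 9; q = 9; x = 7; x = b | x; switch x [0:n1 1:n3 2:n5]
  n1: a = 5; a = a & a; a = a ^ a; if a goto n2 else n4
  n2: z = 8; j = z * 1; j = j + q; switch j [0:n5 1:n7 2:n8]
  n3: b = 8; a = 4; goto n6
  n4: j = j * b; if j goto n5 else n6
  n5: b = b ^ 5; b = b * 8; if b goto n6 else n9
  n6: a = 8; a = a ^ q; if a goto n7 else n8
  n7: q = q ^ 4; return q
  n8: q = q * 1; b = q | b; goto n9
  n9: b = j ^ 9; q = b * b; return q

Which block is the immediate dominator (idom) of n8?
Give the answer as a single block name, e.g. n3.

Answer: n0

Analysis:
idom tree: n1←n0 n2←n1 n3←n0 n4←n1 n5←n0 n6←n0 n7←n0 n8←n0 n9←n0
Dom at joins:
  n5: preds {n0,n2,n4}: {n0} ∩ {n0,n1,n2} ∩ {n0,n1,n4} = {n0}; idom=n0
  n6: preds {n3,n4,n5}: {n0,n3} ∩ {n0,n1,n4} ∩ {n0,n5} = {n0}; idom=n0
  n7: preds {n2,n6}: {n0,n1,n2} ∩ {n0,n6} = {n0}; idom=n0
  n8: preds {n2,n6}: {n0,n1,n2} ∩ {n0,n6} = {n0}; idom=n0
  n9: preds {n5,n8}: {n0,n5} ∩ {n0,n8} = {n0}; idom=n0

idom(n8) = n0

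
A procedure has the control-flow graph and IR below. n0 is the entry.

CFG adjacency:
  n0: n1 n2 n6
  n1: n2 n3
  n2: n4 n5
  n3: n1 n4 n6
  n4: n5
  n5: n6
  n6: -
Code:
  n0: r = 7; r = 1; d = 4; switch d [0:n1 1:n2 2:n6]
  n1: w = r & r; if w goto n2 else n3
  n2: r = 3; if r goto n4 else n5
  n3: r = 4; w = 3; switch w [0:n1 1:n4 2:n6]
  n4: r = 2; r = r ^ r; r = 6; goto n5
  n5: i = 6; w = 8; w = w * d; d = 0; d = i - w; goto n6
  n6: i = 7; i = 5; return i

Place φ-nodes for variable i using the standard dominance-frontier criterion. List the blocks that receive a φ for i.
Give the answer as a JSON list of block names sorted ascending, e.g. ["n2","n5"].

Answer: ["n6"]

Working:
idom tree: n1←n0 n2←n0 n3←n1 n4←n0 n5←n0 n6←n0
Dom at joins:
  n1: preds {n0,n3}: {n0} ∩ {n0,n1,n3} = {n0}; idom=n0
  n2: preds {n0,n1}: {n0} ∩ {n0,n1} = {n0}; idom=n0
  n4: preds {n2,n3}: {n0,n2} ∩ {n0,n1,n3} = {n0}; idom=n0
  n5: preds {n2,n4}: {n0,n2} ∩ {n0,n4} = {n0}; idom=n0
  n6: preds {n0,n3,n5}: {n0} ∩ {n0,n1,n3} ∩ {n0,n5} = {n0}; idom=n0

DF walk-up:
  join n1 pred n0: · stop@n0
  join n1 pred n3: n3→n1 stop@n0
  join n2 pred n0: · stop@n0
  join n2 pred n1: n1 stop@n0
  join n4 pred n2: n2 stop@n0
  join n4 pred n3: n3→n1 stop@n0
  join n5 pred n2: n2 stop@n0
  join n5 pred n4: n4 stop@n0
  join n6 pred n0: · stop@n0
  join n6 pred n3: n3→n1 stop@n0
  join n6 pred n5: n5 stop@n0
  n0 → ∅
  n1 → {n1,n2,n4,n6}
  n2 → {n4,n5}
  n3 → {n1,n4,n6}
  n4 → {n5}
  n5 → {n6}
  n6 → ∅

φ for i: defs {n5,n6}
  DF⁺ = {n6}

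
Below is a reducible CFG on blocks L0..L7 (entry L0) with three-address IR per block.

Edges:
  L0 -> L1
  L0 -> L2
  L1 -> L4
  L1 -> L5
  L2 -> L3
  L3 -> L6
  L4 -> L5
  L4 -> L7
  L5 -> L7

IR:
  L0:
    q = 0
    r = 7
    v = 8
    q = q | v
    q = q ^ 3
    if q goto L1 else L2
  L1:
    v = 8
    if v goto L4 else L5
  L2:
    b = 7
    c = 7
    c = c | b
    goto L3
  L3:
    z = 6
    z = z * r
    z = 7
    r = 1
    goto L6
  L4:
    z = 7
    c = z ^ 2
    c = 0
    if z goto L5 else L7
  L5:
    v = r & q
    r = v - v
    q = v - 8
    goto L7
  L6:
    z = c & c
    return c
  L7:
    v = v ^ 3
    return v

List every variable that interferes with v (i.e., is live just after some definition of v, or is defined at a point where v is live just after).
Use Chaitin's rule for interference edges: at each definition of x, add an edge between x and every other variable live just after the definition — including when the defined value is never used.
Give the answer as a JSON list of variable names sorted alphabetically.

Answer: ["c", "q", "r", "z"]

Analysis:
Per-block:
  L0 def {q,r,v} use ∅
  L1 def {v} use ∅
  L2 def {b,c} use ∅
  L3 def {r,z} use {r}
  L4 def {c,z} use ∅
  L5 def {q,r,v} use {q,r}
  L6 def {z} use {c}
  L7 def {v} use {v}

Liveness:
  live L0: ∅→{q,r}
  live L1: {q,r}→{q,r,v}
  live L2: {r}→{c,r}
  live L3: {c,r}→{c}
  live L4: {q,r,v}→{q,r,v}
  live L5: {q,r}→{v}
  live L6: {c}→∅
  live L7: {v}→∅

Interfere edges:
  b — {c,r}
  c — {b,q,r,v,z}
  q — {c,r,v,z}
  r — {b,c,q,v,z}
  v — {c,q,r,z}
  z — {c,q,r,v}

N(v) = ["c", "q", "r", "z"]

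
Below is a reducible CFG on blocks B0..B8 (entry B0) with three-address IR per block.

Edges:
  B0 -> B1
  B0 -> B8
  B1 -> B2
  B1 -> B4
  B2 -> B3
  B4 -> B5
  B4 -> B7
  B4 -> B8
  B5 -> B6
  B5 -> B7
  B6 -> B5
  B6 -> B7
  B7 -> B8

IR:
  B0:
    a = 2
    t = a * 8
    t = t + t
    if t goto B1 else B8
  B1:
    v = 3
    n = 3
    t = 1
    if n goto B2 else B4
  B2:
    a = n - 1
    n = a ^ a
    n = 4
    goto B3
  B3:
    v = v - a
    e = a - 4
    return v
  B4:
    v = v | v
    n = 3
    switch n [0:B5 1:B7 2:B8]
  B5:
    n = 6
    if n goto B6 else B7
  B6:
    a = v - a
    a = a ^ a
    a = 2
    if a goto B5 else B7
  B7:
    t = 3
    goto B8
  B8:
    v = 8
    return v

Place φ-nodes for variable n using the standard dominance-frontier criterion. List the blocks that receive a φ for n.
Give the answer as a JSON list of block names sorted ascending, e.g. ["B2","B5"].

idom tree: B1←B0 B2←B1 B3←B2 B4←B1 B5←B4 B6←B5 B7←B4 B8←B0
Join-block Dom:
  B5: preds {B4,B6}: {B0,B1,B4} ∩ {B0,B1,B4,B5,B6} = {B0,B1,B4}; idom=B4
  B7: preds {B4,B5,B6}: {B0,B1,B4} ∩ {B0,B1,B4,B5} ∩ {B0,B1,B4,B5,B6} = {B0,B1,B4}; idom=B4
  B8: preds {B0,B4,B7}: {B0} ∩ {B0,B1,B4} ∩ {B0,B1,B4,B7} = {B0}; idom=B0

DF walk-up:
  join B5 pred B4: · stop@B4
  join B5 pred B6: B6→B5 stop@B4
  join B7 pred B4: · stop@B4
  join B7 pred B5: B5 stop@B4
  join B7 pred B6: B6→B5 stop@B4
  join B8 pred B0: · stop@B0
  join B8 pred B4: B4→B1 stop@B0
  join B8 pred B7: B7→B4→B1 stop@B0
  DF(B0)=∅
  DF(B1)={B8}
  DF(B2)=∅
  DF(B3)=∅
  DF(B4)={B8}
  DF(B5)={B5,B7}
  DF(B6)={B5,B7}
  DF(B7)={B8}
  DF(B8)=∅

φ for n: defs {B1,B2,B4,B5}
  DF⁺ = {B5,B7,B8}

Answer: ["B5", "B7", "B8"]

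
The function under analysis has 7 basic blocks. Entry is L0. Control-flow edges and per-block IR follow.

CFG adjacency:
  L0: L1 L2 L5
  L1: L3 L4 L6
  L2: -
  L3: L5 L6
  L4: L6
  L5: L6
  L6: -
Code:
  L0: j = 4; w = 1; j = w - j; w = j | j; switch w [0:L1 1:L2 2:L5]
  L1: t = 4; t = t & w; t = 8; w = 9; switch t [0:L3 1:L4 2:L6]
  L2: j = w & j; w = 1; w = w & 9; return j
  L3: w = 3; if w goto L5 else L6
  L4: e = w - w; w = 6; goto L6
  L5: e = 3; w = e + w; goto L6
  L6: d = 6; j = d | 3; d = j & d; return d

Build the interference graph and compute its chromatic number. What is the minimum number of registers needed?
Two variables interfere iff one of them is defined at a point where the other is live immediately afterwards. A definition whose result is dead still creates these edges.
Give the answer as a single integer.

def/use:
  L0: {j,w} / ∅
  L1: {t,w} / {w}
  L2: {j,w} / {j,w}
  L3: {w} / ∅
  L4: {e,w} / {w}
  L5: {e,w} / {w}
  L6: {d,j} / ∅

Live sets:
  L0 li=∅ lo={j,w}
  L1 li={w} lo={w}
  L2 li={j,w} lo=∅
  L3 li=∅ lo={w}
  L4 li={w} lo=∅
  L5 li={w} lo=∅
  L6 li=∅ lo=∅

Interference:
  d — {j}
  e — {w}
  j — {d,w}
  t — {w}
  w — {e,j,t}

Chromatic number:
  {d,j} pairwise interfere (2-clique) ⇒ χ ≥ 2
  2-colouring: r0={d,w}  r1={e,j,t}
  χ = 2

Answer: 2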